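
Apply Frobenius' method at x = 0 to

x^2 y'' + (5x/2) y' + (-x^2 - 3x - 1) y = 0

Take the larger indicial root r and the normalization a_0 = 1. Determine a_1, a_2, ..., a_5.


Write in Frobenius form y'' + (p(x)/x) y' + (q(x)/x^2) y = 0:
  p(x) = 5/2,  q(x) = -x^2 - 3x - 1.
Indicial equation: r(r-1) + (5/2) r + (-1) = 0 -> roots r_1 = 1/2, r_2 = -2.
Take r = r_1 = 1/2. Let y(x) = x^r sum_{n>=0} a_n x^n with a_0 = 1.
Substitute y = x^r sum a_n x^n and match x^{r+n}. The recurrence is
  D(n) a_n - 3 a_{n-1} - 1 a_{n-2} = 0,  where D(n) = (r+n)(r+n-1) + (5/2)(r+n) + (-1).
  a_n = [3 a_{n-1} + 1 a_{n-2}] / D(n).
Since the indicial polynomial factors as (r - r_1)(r - r_2), D(n) = (r_1 + n - r_1)(r_1 + n - r_2) = n(n + 5/2).
Evaluating step by step (a_0 = 1):
  n = 1: D(1) = 1(1 + 5/2) = 7/2; numerator = 3(1) = 3; a_1 = (3)/(7/2) = 6/7
  n = 2: D(2) = 2(2 + 5/2) = 9; numerator = 3(6/7) + 1(1) = 25/7; a_2 = (25/7)/(9) = 25/63
  n = 3: D(3) = 3(3 + 5/2) = 33/2; numerator = 3(25/63) + 1(6/7) = 43/21; a_3 = (43/21)/(33/2) = 86/693
  n = 4: D(4) = 4(4 + 5/2) = 26; numerator = 3(86/693) + 1(25/63) = 533/693; a_4 = (533/693)/(26) = 41/1386
  n = 5: D(5) = 5(5 + 5/2) = 75/2; numerator = 3(41/1386) + 1(86/693) = 295/1386; a_5 = (295/1386)/(75/2) = 59/10395

r = 1/2; a_0 = 1; a_1 = 6/7; a_2 = 25/63; a_3 = 86/693; a_4 = 41/1386; a_5 = 59/10395


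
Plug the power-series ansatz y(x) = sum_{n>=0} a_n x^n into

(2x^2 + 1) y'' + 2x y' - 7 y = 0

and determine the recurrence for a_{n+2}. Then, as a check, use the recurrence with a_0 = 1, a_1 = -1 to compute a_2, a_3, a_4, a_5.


Substitute y = sum_n a_n x^n.
(1 + 2 x^2) y'' contributes (n+2)(n+1) a_{n+2} + 2 n(n-1) a_n at x^n.
2 x y'(x) contributes 2 n a_n at x^n.
-7 y(x) contributes -7 a_n at x^n.
Matching x^n: (n+2)(n+1) a_{n+2} + (2 n(n-1) + 2 n - 7) a_n = 0.
Thus a_{n+2} = (-2 n(n-1) - 2 n + 7) / ((n+1)(n+2)) * a_n.

Check with a_0 = 1, a_1 = -1 (apply the recurrence for n = 0, 1, 2, 3): a_0 = 1, a_1 = -1, a_2 = 7/2, a_3 = -5/6, a_4 = -7/24, a_5 = 11/24.

a_(n+2) = (-2 n(n-1) - 2 n + 7) / ((n+1)(n+2)) * a_n; check: a_0 = 1, a_1 = -1, a_2 = 7/2, a_3 = -5/6, a_4 = -7/24, a_5 = 11/24


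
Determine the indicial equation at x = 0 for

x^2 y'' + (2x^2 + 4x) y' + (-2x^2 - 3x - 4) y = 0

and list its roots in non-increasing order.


Divide by x^2 to reach normal form y'' + P_1(x) y' + P_2(x) y = 0 with P_1(x) = 2 + 4/x and P_2(x) = -2 - 3/x - 4/x^2.
x = 0 is a singular point because the y'-coefficient 2 + 4/x has a pole at x = 0 and the y-coefficient -2 - 3/x - 4/x^2 has a pole at x = 0.
It is a regular singular point because x P_1(x) = p(x) = 2x + 4 and x^2 P_2(x) = q(x) = -2x^2 - 3x - 4 are polynomials, hence analytic at x = 0.
p(0) = 4,  q(0) = -4.
Indicial equation: r(r-1) + p(0) r + q(0) = 0, i.e. r^2 + (p(0) - 1) r + q(0) = 0, i.e. r^2 + 3 r - 4 = 0.
Discriminant: (3)^2 - 4(-4) = 25, so r = (-3 ± 5)/2.
Solving: r_1 = 1, r_2 = -4.

indicial: r^2 + 3 r - 4 = 0; roots r_1 = 1, r_2 = -4


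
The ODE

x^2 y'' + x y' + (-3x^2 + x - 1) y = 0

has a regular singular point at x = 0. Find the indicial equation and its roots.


Divide by x^2 to reach normal form y'' + P_1(x) y' + P_2(x) y = 0 with P_1(x) = 1/x and P_2(x) = -3 + 1/x - 1/x^2.
x = 0 is a singular point because the y'-coefficient 1/x has a pole at x = 0 and the y-coefficient -3 + 1/x - 1/x^2 has a pole at x = 0.
It is a regular singular point because x P_1(x) = p(x) = 1 and x^2 P_2(x) = q(x) = -3x^2 + x - 1 are polynomials, hence analytic at x = 0.
p(0) = 1,  q(0) = -1.
Indicial equation: r(r-1) + p(0) r + q(0) = 0, i.e. r^2 + (p(0) - 1) r + q(0) = 0, i.e. r^2 - 1 = 0.
Discriminant: (0)^2 - 4(-1) = 4, so r = (0 ± 2)/2.
Solving: r_1 = 1, r_2 = -1.

indicial: r^2 - 1 = 0; roots r_1 = 1, r_2 = -1


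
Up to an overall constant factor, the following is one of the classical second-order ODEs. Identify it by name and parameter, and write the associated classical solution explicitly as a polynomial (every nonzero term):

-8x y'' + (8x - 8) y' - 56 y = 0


All three coefficients share the factor -8; dividing through by -8 gives  x y'' + (1 - x) y' + 7 y = 0.
This matches the Laguerre equation x y'' + (1 - x) y' + n y = 0 with n = 7; the polynomial solution is L_7(x).
With y = sum_k a_k x^k, matching x^k gives (k+1)k a_{k+1} + (k+1) a_{k+1} - k a_k + n a_k = 0, i.e. (k+1)^2 a_{k+1} = (k - n) a_k = (k - 7) a_k. The right side vanishes at k = 7, so the series terminates at degree 7.
Standard normalization L_n(0) = 1 gives a_0 = 1. Work upward with a_{k+1} = (k - 7) a_k / (k+1)^2:
  a_1 = (0 - 7)(1) / 1^2 = -7/1 = -7
  a_2 = (1 - 7)(-7) / 2^2 = 42/4 = 21/2
  a_3 = (2 - 7)(21/2) / 3^2 = (-105/2)/9 = -35/6
  a_4 = (3 - 7)(-35/6) / 4^2 = (70/3)/16 = 35/24
  a_5 = (4 - 7)(35/24) / 5^2 = (-35/8)/25 = -7/40
  a_6 = (5 - 7)(-7/40) / 6^2 = (7/20)/36 = 7/720
  a_7 = (6 - 7)(7/720) / 7^2 = (-7/720)/49 = -1/5040
Hence L_7(x) = -x^7/5040 + 7 x^6/720 - 7 x^5/40 + 35 x^4/24 - 35 x^3/6 + 21 x^2/2 - 7 x + 1.

L_7(x); series = -x^7/5040 + 7 x^6/720 - 7 x^5/40 + 35 x^4/24 - 35 x^3/6 + 21 x^2/2 - 7 x + 1


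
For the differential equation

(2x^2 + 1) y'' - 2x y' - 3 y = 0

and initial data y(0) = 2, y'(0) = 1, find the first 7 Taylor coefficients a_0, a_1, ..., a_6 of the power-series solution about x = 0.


Ansatz: y(x) = sum_{n>=0} a_n x^n, so y'(x) = sum_{n>=1} n a_n x^(n-1) and y''(x) = sum_{n>=2} n(n-1) a_n x^(n-2).
Substitute into P(x) y'' + Q(x) y' + R(x) y = 0 with P(x) = 2x^2 + 1, Q(x) = -2x, R(x) = -3, and match powers of x.
Initial conditions: a_0 = 2, a_1 = 1.
Setting the coefficient of each power of x to zero and solving order by order (substituting the coefficients already found):
  x^0: 2 a_2 - 3 a_0 = 0  ->  2 a_2 = 3 a_0 = 6  ->  a_2 = 3
  x^1: 6 a_3 - 5 a_1 = 0  ->  6 a_3 = 5 a_1 = 5  ->  a_3 = 5/6
  x^2: 12 a_4 - 3 a_2 = 0  ->  12 a_4 = 3 a_2 = 9  ->  a_4 = 3/4
  x^3: 20 a_5 + 3 a_3 = 0  ->  20 a_5 = -3 a_3 = -5/2  ->  a_5 = -1/8
  x^4: 30 a_6 + 13 a_4 = 0  ->  30 a_6 = -13 a_4 = -39/4  ->  a_6 = -13/40
Truncated series: y(x) = 2 + x + 3 x^2 + (5/6) x^3 + (3/4) x^4 - (1/8) x^5 - (13/40) x^6 + O(x^7).

a_0 = 2; a_1 = 1; a_2 = 3; a_3 = 5/6; a_4 = 3/4; a_5 = -1/8; a_6 = -13/40


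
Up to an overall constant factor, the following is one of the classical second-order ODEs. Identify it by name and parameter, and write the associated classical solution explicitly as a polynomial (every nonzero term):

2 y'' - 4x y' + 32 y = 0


All three coefficients share the factor 2; dividing through by 2 gives  y'' - 2x y' + 16 y = 0.
This matches the Hermite equation y'' - 2x y' + 2n y = 0 with 2n = 16, so n = 8; the polynomial solution is H_8(x).
With y = sum_k a_k x^k, matching x^k gives (k+2)(k+1) a_{k+2} = 2(k - n) a_k = 2(k - 8) a_k. The right side vanishes at k = 8, so the series with the parity of 8 terminates at degree 8.
Standard normalization: leading coefficient of H_n is 2^n, so a_8 = 2^8 = 256. Work downward with a_k = (k+1)(k+2) a_{k+2} / (2(k - n)):
  a_6 = (7)(8)(256) / (2(6 - 8)) = 14336/(-4) = -3584
  a_4 = (5)(6)(-3584) / (2(4 - 8)) = -107520/(-8) = 13440
  a_2 = (3)(4)(13440) / (2(2 - 8)) = 161280/(-12) = -13440
  a_0 = (1)(2)(-13440) / (2(0 - 8)) = -26880/(-16) = 1680
Hence H_8(x) = 256 x^8 - 3584 x^6 + 13440 x^4 - 13440 x^2 + 1680.

H_8(x); series = 256 x^8 - 3584 x^6 + 13440 x^4 - 13440 x^2 + 1680


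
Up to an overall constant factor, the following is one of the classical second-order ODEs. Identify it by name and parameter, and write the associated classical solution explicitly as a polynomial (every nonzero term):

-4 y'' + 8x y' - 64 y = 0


All three coefficients share the factor -4; dividing through by -4 gives  y'' - 2x y' + 16 y = 0.
This matches the Hermite equation y'' - 2x y' + 2n y = 0 with 2n = 16, so n = 8; the polynomial solution is H_8(x).
With y = sum_k a_k x^k, matching x^k gives (k+2)(k+1) a_{k+2} = 2(k - n) a_k = 2(k - 8) a_k. The right side vanishes at k = 8, so the series with the parity of 8 terminates at degree 8.
Standard normalization: leading coefficient of H_n is 2^n, so a_8 = 2^8 = 256. Work downward with a_k = (k+1)(k+2) a_{k+2} / (2(k - n)):
  a_6 = (7)(8)(256) / (2(6 - 8)) = 14336/(-4) = -3584
  a_4 = (5)(6)(-3584) / (2(4 - 8)) = -107520/(-8) = 13440
  a_2 = (3)(4)(13440) / (2(2 - 8)) = 161280/(-12) = -13440
  a_0 = (1)(2)(-13440) / (2(0 - 8)) = -26880/(-16) = 1680
Hence H_8(x) = 256 x^8 - 3584 x^6 + 13440 x^4 - 13440 x^2 + 1680.

H_8(x); series = 256 x^8 - 3584 x^6 + 13440 x^4 - 13440 x^2 + 1680


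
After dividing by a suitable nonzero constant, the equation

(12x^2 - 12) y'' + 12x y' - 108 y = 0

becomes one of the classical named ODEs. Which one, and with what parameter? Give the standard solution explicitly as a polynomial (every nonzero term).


All three coefficients share the factor -12; dividing through by -12 gives  (1 - x^2) y'' - x y' + 9 y = 0.
This matches the Chebyshev equation (1 - x^2) y'' - x y' + n^2 y = 0 (note the -x y' term, not -2x y') with n^2 = 9, so n = 3; the polynomial solution is T_3(x).
With y = sum_k a_k x^k, matching x^k gives (k+2)(k+1) a_{k+2} = (k^2 - n^2) a_k = (k - 3)(k + 3) a_k. The right side vanishes at k = 3, so the series with the parity of 3 terminates at degree 3.
Standard normalization: leading coefficient of T_n is 2^(n-1), so a_3 = 2^2 = 4. Work downward with a_k = (k+1)(k+2) a_{k+2} / ((k - 3)(k + 3)):
  a_1 = (2)(3)(4) / ((1 - 3)(1 + 3)) = 24/(-8) = -3
Hence T_3(x) = 4 x^3 - 3 x.

T_3(x); series = 4 x^3 - 3 x


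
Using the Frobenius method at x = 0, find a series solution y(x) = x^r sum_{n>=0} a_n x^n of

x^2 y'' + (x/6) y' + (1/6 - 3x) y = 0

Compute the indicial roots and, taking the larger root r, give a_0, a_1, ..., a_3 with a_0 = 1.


Write in Frobenius form y'' + (p(x)/x) y' + (q(x)/x^2) y = 0:
  p(x) = 1/6,  q(x) = 1/6 - 3x.
Indicial equation: r(r-1) + (1/6) r + (1/6) = 0 -> roots r_1 = 1/2, r_2 = 1/3.
Take r = r_1 = 1/2. Let y(x) = x^r sum_{n>=0} a_n x^n with a_0 = 1.
Substitute y = x^r sum a_n x^n and match x^{r+n}. The recurrence is
  D(n) a_n - 3 a_{n-1} = 0,  where D(n) = (r+n)(r+n-1) + (1/6)(r+n) + (1/6).
  a_n = 3 / D(n) * a_{n-1}.
Since the indicial polynomial factors as (r - r_1)(r - r_2), D(n) = (r_1 + n - r_1)(r_1 + n - r_2) = n(n + 1/6).
Evaluating step by step (a_0 = 1):
  n = 1: D(1) = 1(1 + 1/6) = 7/6; numerator = 3(1) = 3; a_1 = (3)/(7/6) = 18/7
  n = 2: D(2) = 2(2 + 1/6) = 13/3; numerator = 3(18/7) = 54/7; a_2 = (54/7)/(13/3) = 162/91
  n = 3: D(3) = 3(3 + 1/6) = 19/2; numerator = 3(162/91) = 486/91; a_3 = (486/91)/(19/2) = 972/1729

r = 1/2; a_0 = 1; a_1 = 18/7; a_2 = 162/91; a_3 = 972/1729


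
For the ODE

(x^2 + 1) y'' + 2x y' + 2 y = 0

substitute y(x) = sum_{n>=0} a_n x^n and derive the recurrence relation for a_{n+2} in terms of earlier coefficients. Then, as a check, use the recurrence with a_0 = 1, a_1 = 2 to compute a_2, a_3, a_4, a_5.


Substitute y = sum_n a_n x^n.
(1 + 1 x^2) y'' contributes (n+2)(n+1) a_{n+2} + n(n-1) a_n at x^n.
2 x y'(x) contributes 2 n a_n at x^n.
2 y(x) contributes 2 a_n at x^n.
Matching x^n: (n+2)(n+1) a_{n+2} + (n(n-1) + 2 n + 2) a_n = 0.
Thus a_{n+2} = (-n(n-1) - 2 n - 2) / ((n+1)(n+2)) * a_n.

Check with a_0 = 1, a_1 = 2 (apply the recurrence for n = 0, 1, 2, 3): a_0 = 1, a_1 = 2, a_2 = -1, a_3 = -4/3, a_4 = 2/3, a_5 = 14/15.

a_(n+2) = (-n(n-1) - 2 n - 2) / ((n+1)(n+2)) * a_n; check: a_0 = 1, a_1 = 2, a_2 = -1, a_3 = -4/3, a_4 = 2/3, a_5 = 14/15


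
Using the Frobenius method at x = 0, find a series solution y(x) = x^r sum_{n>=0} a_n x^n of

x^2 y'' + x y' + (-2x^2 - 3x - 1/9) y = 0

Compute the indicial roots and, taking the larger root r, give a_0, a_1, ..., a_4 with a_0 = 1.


Write in Frobenius form y'' + (p(x)/x) y' + (q(x)/x^2) y = 0:
  p(x) = 1,  q(x) = -2x^2 - 3x - 1/9.
Indicial equation: r(r-1) + (1) r + (-1/9) = 0 -> roots r_1 = 1/3, r_2 = -1/3.
Take r = r_1 = 1/3. Let y(x) = x^r sum_{n>=0} a_n x^n with a_0 = 1.
Substitute y = x^r sum a_n x^n and match x^{r+n}. The recurrence is
  D(n) a_n - 3 a_{n-1} - 2 a_{n-2} = 0,  where D(n) = (r+n)(r+n-1) + (1)(r+n) + (-1/9).
  a_n = [3 a_{n-1} + 2 a_{n-2}] / D(n).
Since the indicial polynomial factors as (r - r_1)(r - r_2), D(n) = (r_1 + n - r_1)(r_1 + n - r_2) = n(n + 2/3).
Evaluating step by step (a_0 = 1):
  n = 1: D(1) = 1(1 + 2/3) = 5/3; numerator = 3(1) = 3; a_1 = (3)/(5/3) = 9/5
  n = 2: D(2) = 2(2 + 2/3) = 16/3; numerator = 3(9/5) + 2(1) = 37/5; a_2 = (37/5)/(16/3) = 111/80
  n = 3: D(3) = 3(3 + 2/3) = 11; numerator = 3(111/80) + 2(9/5) = 621/80; a_3 = (621/80)/(11) = 621/880
  n = 4: D(4) = 4(4 + 2/3) = 56/3; numerator = 3(621/880) + 2(111/80) = 861/176; a_4 = (861/176)/(56/3) = 369/1408

r = 1/3; a_0 = 1; a_1 = 9/5; a_2 = 111/80; a_3 = 621/880; a_4 = 369/1408


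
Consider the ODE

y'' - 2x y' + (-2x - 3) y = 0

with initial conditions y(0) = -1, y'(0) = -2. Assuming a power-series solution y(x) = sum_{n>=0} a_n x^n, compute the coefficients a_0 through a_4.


Ansatz: y(x) = sum_{n>=0} a_n x^n, so y'(x) = sum_{n>=1} n a_n x^(n-1) and y''(x) = sum_{n>=2} n(n-1) a_n x^(n-2).
Substitute into P(x) y'' + Q(x) y' + R(x) y = 0 with P(x) = 1, Q(x) = -2x, R(x) = -2x - 3, and match powers of x.
Initial conditions: a_0 = -1, a_1 = -2.
Setting the coefficient of each power of x to zero and solving order by order (substituting the coefficients already found):
  x^0: 2 a_2 - 3 a_0 = 0  ->  2 a_2 = 3 a_0 = -3  ->  a_2 = -3/2
  x^1: 6 a_3 - 5 a_1 - 2 a_0 = 0  ->  6 a_3 = 5 a_1 + 2 a_0 = -12  ->  a_3 = -2
  x^2: 12 a_4 - 7 a_2 - 2 a_1 = 0  ->  12 a_4 = 7 a_2 + 2 a_1 = -29/2  ->  a_4 = -29/24
Truncated series: y(x) = -1 - 2 x - (3/2) x^2 - 2 x^3 - (29/24) x^4 + O(x^5).

a_0 = -1; a_1 = -2; a_2 = -3/2; a_3 = -2; a_4 = -29/24


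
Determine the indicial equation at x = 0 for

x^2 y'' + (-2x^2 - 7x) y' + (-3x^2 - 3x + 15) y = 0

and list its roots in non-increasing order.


Divide by x^2 to reach normal form y'' + P_1(x) y' + P_2(x) y = 0 with P_1(x) = -2 - 7/x and P_2(x) = -3 - 3/x + 15/x^2.
x = 0 is a singular point because the y'-coefficient -2 - 7/x has a pole at x = 0 and the y-coefficient -3 - 3/x + 15/x^2 has a pole at x = 0.
It is a regular singular point because x P_1(x) = p(x) = -2x - 7 and x^2 P_2(x) = q(x) = -3x^2 - 3x + 15 are polynomials, hence analytic at x = 0.
p(0) = -7,  q(0) = 15.
Indicial equation: r(r-1) + p(0) r + q(0) = 0, i.e. r^2 + (p(0) - 1) r + q(0) = 0, i.e. r^2 - 8 r + 15 = 0.
Discriminant: (-8)^2 - 4(15) = 4, so r = (8 ± 2)/2.
Solving: r_1 = 5, r_2 = 3.

indicial: r^2 - 8 r + 15 = 0; roots r_1 = 5, r_2 = 3


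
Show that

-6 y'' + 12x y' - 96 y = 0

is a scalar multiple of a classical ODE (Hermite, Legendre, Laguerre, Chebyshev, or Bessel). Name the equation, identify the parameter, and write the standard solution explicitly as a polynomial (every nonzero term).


All three coefficients share the factor -6; dividing through by -6 gives  y'' - 2x y' + 16 y = 0.
This matches the Hermite equation y'' - 2x y' + 2n y = 0 with 2n = 16, so n = 8; the polynomial solution is H_8(x).
With y = sum_k a_k x^k, matching x^k gives (k+2)(k+1) a_{k+2} = 2(k - n) a_k = 2(k - 8) a_k. The right side vanishes at k = 8, so the series with the parity of 8 terminates at degree 8.
Standard normalization: leading coefficient of H_n is 2^n, so a_8 = 2^8 = 256. Work downward with a_k = (k+1)(k+2) a_{k+2} / (2(k - n)):
  a_6 = (7)(8)(256) / (2(6 - 8)) = 14336/(-4) = -3584
  a_4 = (5)(6)(-3584) / (2(4 - 8)) = -107520/(-8) = 13440
  a_2 = (3)(4)(13440) / (2(2 - 8)) = 161280/(-12) = -13440
  a_0 = (1)(2)(-13440) / (2(0 - 8)) = -26880/(-16) = 1680
Hence H_8(x) = 256 x^8 - 3584 x^6 + 13440 x^4 - 13440 x^2 + 1680.

H_8(x); series = 256 x^8 - 3584 x^6 + 13440 x^4 - 13440 x^2 + 1680


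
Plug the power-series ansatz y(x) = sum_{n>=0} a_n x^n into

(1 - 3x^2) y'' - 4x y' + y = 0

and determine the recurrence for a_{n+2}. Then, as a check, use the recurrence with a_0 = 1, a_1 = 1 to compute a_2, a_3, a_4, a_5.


Substitute y = sum_n a_n x^n.
(1 - 3 x^2) y'' contributes (n+2)(n+1) a_{n+2} - 3 n(n-1) a_n at x^n.
-4 x y'(x) contributes -4 n a_n at x^n.
y(x) contributes 1 a_n at x^n.
Matching x^n: (n+2)(n+1) a_{n+2} + (-3 n(n-1) - 4 n + 1) a_n = 0.
Thus a_{n+2} = (3 n(n-1) + 4 n - 1) / ((n+1)(n+2)) * a_n.

Check with a_0 = 1, a_1 = 1 (apply the recurrence for n = 0, 1, 2, 3): a_0 = 1, a_1 = 1, a_2 = -1/2, a_3 = 1/2, a_4 = -13/24, a_5 = 29/40.

a_(n+2) = (3 n(n-1) + 4 n - 1) / ((n+1)(n+2)) * a_n; check: a_0 = 1, a_1 = 1, a_2 = -1/2, a_3 = 1/2, a_4 = -13/24, a_5 = 29/40


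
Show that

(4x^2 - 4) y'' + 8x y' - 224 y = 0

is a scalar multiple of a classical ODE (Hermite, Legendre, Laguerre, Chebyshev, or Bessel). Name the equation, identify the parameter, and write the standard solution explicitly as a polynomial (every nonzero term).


All three coefficients share the factor -4; dividing through by -4 gives  (1 - x^2) y'' - 2x y' + 56 y = 0.
This matches the Legendre equation (1 - x^2) y'' - 2x y' + n(n+1) y = 0 (note the -2x y' term) with n(n+1) = 56, so n = 7; the polynomial solution is P_7(x).
With y = sum_k a_k x^k, matching x^k gives (k+2)(k+1) a_{k+2} = [k(k+1) - n(n+1)] a_k = (k - 7)(k + 8) a_k. The right side vanishes at k = 7, so the series with the parity of 7 terminates at degree 7.
Standard normalization (P_n(1) = 1): leading coefficient (2n)!/(2^n (n!)^2) = 87178291200/(128*25401600) = 429/16, so a_7 = 429/16. Work downward with a_k = (k+1)(k+2) a_{k+2} / ((k - 7)(k + 8)):
  a_5 = (6)(7)(429/16) / ((5 - 7)(5 + 8)) = (9009/8)/(-26) = -693/16
  a_3 = (4)(5)(-693/16) / ((3 - 7)(3 + 8)) = (-3465/4)/(-44) = 315/16
  a_1 = (2)(3)(315/16) / ((1 - 7)(1 + 8)) = (945/8)/(-54) = -35/16
Hence P_7(x) = 429 x^7/16 - 693 x^5/16 + 315 x^3/16 - 35 x/16.

P_7(x); series = 429 x^7/16 - 693 x^5/16 + 315 x^3/16 - 35 x/16


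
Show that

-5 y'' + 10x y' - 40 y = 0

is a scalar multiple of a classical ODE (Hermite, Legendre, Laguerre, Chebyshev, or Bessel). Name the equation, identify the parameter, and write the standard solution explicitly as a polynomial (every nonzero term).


All three coefficients share the factor -5; dividing through by -5 gives  y'' - 2x y' + 8 y = 0.
This matches the Hermite equation y'' - 2x y' + 2n y = 0 with 2n = 8, so n = 4; the polynomial solution is H_4(x).
With y = sum_k a_k x^k, matching x^k gives (k+2)(k+1) a_{k+2} = 2(k - n) a_k = 2(k - 4) a_k. The right side vanishes at k = 4, so the series with the parity of 4 terminates at degree 4.
Standard normalization: leading coefficient of H_n is 2^n, so a_4 = 2^4 = 16. Work downward with a_k = (k+1)(k+2) a_{k+2} / (2(k - n)):
  a_2 = (3)(4)(16) / (2(2 - 4)) = 192/(-4) = -48
  a_0 = (1)(2)(-48) / (2(0 - 4)) = -96/(-8) = 12
Hence H_4(x) = 16 x^4 - 48 x^2 + 12.

H_4(x); series = 16 x^4 - 48 x^2 + 12


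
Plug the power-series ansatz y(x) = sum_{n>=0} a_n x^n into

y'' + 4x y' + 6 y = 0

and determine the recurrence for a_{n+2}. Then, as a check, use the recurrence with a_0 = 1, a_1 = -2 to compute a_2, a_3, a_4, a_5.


Substitute y = sum_n a_n x^n.
y''(x) has coefficient (n+2)(n+1) a_{n+2} at x^n;
4 x y'(x) has coefficient 4 n a_n at x^n (shift);
6 y(x) has coefficient 6 a_n at x^n.
Matching x^n: (n+2)(n+1) a_{n+2} + (4n + 6) a_n = 0.
Thus a_{n+2} = (-4n - 6) / ((n+1)(n+2)) * a_n.

Check with a_0 = 1, a_1 = -2 (apply the recurrence for n = 0, 1, 2, 3): a_0 = 1, a_1 = -2, a_2 = -3, a_3 = 10/3, a_4 = 7/2, a_5 = -3.

a_(n+2) = (-4n - 6) / ((n+1)(n+2)) * a_n; check: a_0 = 1, a_1 = -2, a_2 = -3, a_3 = 10/3, a_4 = 7/2, a_5 = -3


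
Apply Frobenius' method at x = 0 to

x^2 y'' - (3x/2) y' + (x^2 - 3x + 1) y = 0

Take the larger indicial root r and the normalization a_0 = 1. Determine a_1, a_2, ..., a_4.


Write in Frobenius form y'' + (p(x)/x) y' + (q(x)/x^2) y = 0:
  p(x) = -3/2,  q(x) = x^2 - 3x + 1.
Indicial equation: r(r-1) + (-3/2) r + (1) = 0 -> roots r_1 = 2, r_2 = 1/2.
Take r = r_1 = 2. Let y(x) = x^r sum_{n>=0} a_n x^n with a_0 = 1.
Substitute y = x^r sum a_n x^n and match x^{r+n}. The recurrence is
  D(n) a_n - 3 a_{n-1} + 1 a_{n-2} = 0,  where D(n) = (r+n)(r+n-1) + (-3/2)(r+n) + (1).
  a_n = [3 a_{n-1} - 1 a_{n-2}] / D(n).
Since the indicial polynomial factors as (r - r_1)(r - r_2), D(n) = (r_1 + n - r_1)(r_1 + n - r_2) = n(n + 3/2).
Evaluating step by step (a_0 = 1):
  n = 1: D(1) = 1(1 + 3/2) = 5/2; numerator = 3(1) = 3; a_1 = (3)/(5/2) = 6/5
  n = 2: D(2) = 2(2 + 3/2) = 7; numerator = 3(6/5) - 1(1) = 13/5; a_2 = (13/5)/(7) = 13/35
  n = 3: D(3) = 3(3 + 3/2) = 27/2; numerator = 3(13/35) - 1(6/5) = -3/35; a_3 = (-3/35)/(27/2) = -2/315
  n = 4: D(4) = 4(4 + 3/2) = 22; numerator = 3(-2/315) - 1(13/35) = -41/105; a_4 = (-41/105)/(22) = -41/2310

r = 2; a_0 = 1; a_1 = 6/5; a_2 = 13/35; a_3 = -2/315; a_4 = -41/2310


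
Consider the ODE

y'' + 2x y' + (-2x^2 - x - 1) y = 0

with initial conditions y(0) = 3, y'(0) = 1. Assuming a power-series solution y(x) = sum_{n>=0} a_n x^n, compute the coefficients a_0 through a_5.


Ansatz: y(x) = sum_{n>=0} a_n x^n, so y'(x) = sum_{n>=1} n a_n x^(n-1) and y''(x) = sum_{n>=2} n(n-1) a_n x^(n-2).
Substitute into P(x) y'' + Q(x) y' + R(x) y = 0 with P(x) = 1, Q(x) = 2x, R(x) = -2x^2 - x - 1, and match powers of x.
Initial conditions: a_0 = 3, a_1 = 1.
Setting the coefficient of each power of x to zero and solving order by order (substituting the coefficients already found):
  x^0: 2 a_2 - a_0 = 0  ->  2 a_2 = a_0 = 3  ->  a_2 = 3/2
  x^1: 6 a_3 + a_1 - a_0 = 0  ->  6 a_3 = -a_1 + a_0 = 2  ->  a_3 = 1/3
  x^2: 12 a_4 + 3 a_2 - a_1 - 2 a_0 = 0  ->  12 a_4 = -3 a_2 + a_1 + 2 a_0 = 5/2  ->  a_4 = 5/24
  x^3: 20 a_5 + 5 a_3 - a_2 - 2 a_1 = 0  ->  20 a_5 = -5 a_3 + a_2 + 2 a_1 = 11/6  ->  a_5 = 11/120
Truncated series: y(x) = 3 + x + (3/2) x^2 + (1/3) x^3 + (5/24) x^4 + (11/120) x^5 + O(x^6).

a_0 = 3; a_1 = 1; a_2 = 3/2; a_3 = 1/3; a_4 = 5/24; a_5 = 11/120


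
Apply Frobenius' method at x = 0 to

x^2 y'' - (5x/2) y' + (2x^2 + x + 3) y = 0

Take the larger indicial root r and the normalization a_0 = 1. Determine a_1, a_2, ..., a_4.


Write in Frobenius form y'' + (p(x)/x) y' + (q(x)/x^2) y = 0:
  p(x) = -5/2,  q(x) = 2x^2 + x + 3.
Indicial equation: r(r-1) + (-5/2) r + (3) = 0 -> roots r_1 = 2, r_2 = 3/2.
Take r = r_1 = 2. Let y(x) = x^r sum_{n>=0} a_n x^n with a_0 = 1.
Substitute y = x^r sum a_n x^n and match x^{r+n}. The recurrence is
  D(n) a_n + 1 a_{n-1} + 2 a_{n-2} = 0,  where D(n) = (r+n)(r+n-1) + (-5/2)(r+n) + (3).
  a_n = [-1 a_{n-1} - 2 a_{n-2}] / D(n).
Since the indicial polynomial factors as (r - r_1)(r - r_2), D(n) = (r_1 + n - r_1)(r_1 + n - r_2) = n(n + 1/2).
Evaluating step by step (a_0 = 1):
  n = 1: D(1) = 1(1 + 1/2) = 3/2; numerator = -1(1) = -1; a_1 = (-1)/(3/2) = -2/3
  n = 2: D(2) = 2(2 + 1/2) = 5; numerator = -1(-2/3) - 2(1) = -4/3; a_2 = (-4/3)/(5) = -4/15
  n = 3: D(3) = 3(3 + 1/2) = 21/2; numerator = -1(-4/15) - 2(-2/3) = 8/5; a_3 = (8/5)/(21/2) = 16/105
  n = 4: D(4) = 4(4 + 1/2) = 18; numerator = -1(16/105) - 2(-4/15) = 8/21; a_4 = (8/21)/(18) = 4/189

r = 2; a_0 = 1; a_1 = -2/3; a_2 = -4/15; a_3 = 16/105; a_4 = 4/189


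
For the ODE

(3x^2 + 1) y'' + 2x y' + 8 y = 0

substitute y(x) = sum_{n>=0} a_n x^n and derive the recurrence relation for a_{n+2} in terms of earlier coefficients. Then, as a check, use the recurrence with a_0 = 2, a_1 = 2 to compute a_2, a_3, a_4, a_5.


Substitute y = sum_n a_n x^n.
(1 + 3 x^2) y'' contributes (n+2)(n+1) a_{n+2} + 3 n(n-1) a_n at x^n.
2 x y'(x) contributes 2 n a_n at x^n.
8 y(x) contributes 8 a_n at x^n.
Matching x^n: (n+2)(n+1) a_{n+2} + (3 n(n-1) + 2 n + 8) a_n = 0.
Thus a_{n+2} = (-3 n(n-1) - 2 n - 8) / ((n+1)(n+2)) * a_n.

Check with a_0 = 2, a_1 = 2 (apply the recurrence for n = 0, 1, 2, 3): a_0 = 2, a_1 = 2, a_2 = -8, a_3 = -10/3, a_4 = 12, a_5 = 16/3.

a_(n+2) = (-3 n(n-1) - 2 n - 8) / ((n+1)(n+2)) * a_n; check: a_0 = 2, a_1 = 2, a_2 = -8, a_3 = -10/3, a_4 = 12, a_5 = 16/3


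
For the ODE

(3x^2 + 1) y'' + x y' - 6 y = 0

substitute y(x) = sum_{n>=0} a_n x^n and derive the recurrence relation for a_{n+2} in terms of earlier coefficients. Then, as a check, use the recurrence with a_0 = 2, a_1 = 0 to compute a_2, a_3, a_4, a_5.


Substitute y = sum_n a_n x^n.
(1 + 3 x^2) y'' contributes (n+2)(n+1) a_{n+2} + 3 n(n-1) a_n at x^n.
x y'(x) contributes n a_n at x^n.
-6 y(x) contributes -6 a_n at x^n.
Matching x^n: (n+2)(n+1) a_{n+2} + (3 n(n-1) + n - 6) a_n = 0.
Thus a_{n+2} = (-3 n(n-1) - n + 6) / ((n+1)(n+2)) * a_n.

Check with a_0 = 2, a_1 = 0 (apply the recurrence for n = 0, 1, 2, 3): a_0 = 2, a_1 = 0, a_2 = 6, a_3 = 0, a_4 = -1, a_5 = 0.

a_(n+2) = (-3 n(n-1) - n + 6) / ((n+1)(n+2)) * a_n; check: a_0 = 2, a_1 = 0, a_2 = 6, a_3 = 0, a_4 = -1, a_5 = 0


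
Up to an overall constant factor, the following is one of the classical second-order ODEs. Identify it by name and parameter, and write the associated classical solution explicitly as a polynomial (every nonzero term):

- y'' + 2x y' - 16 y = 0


All three coefficients share the factor -1; dividing through by -1 gives  y'' - 2x y' + 16 y = 0.
This matches the Hermite equation y'' - 2x y' + 2n y = 0 with 2n = 16, so n = 8; the polynomial solution is H_8(x).
With y = sum_k a_k x^k, matching x^k gives (k+2)(k+1) a_{k+2} = 2(k - n) a_k = 2(k - 8) a_k. The right side vanishes at k = 8, so the series with the parity of 8 terminates at degree 8.
Standard normalization: leading coefficient of H_n is 2^n, so a_8 = 2^8 = 256. Work downward with a_k = (k+1)(k+2) a_{k+2} / (2(k - n)):
  a_6 = (7)(8)(256) / (2(6 - 8)) = 14336/(-4) = -3584
  a_4 = (5)(6)(-3584) / (2(4 - 8)) = -107520/(-8) = 13440
  a_2 = (3)(4)(13440) / (2(2 - 8)) = 161280/(-12) = -13440
  a_0 = (1)(2)(-13440) / (2(0 - 8)) = -26880/(-16) = 1680
Hence H_8(x) = 256 x^8 - 3584 x^6 + 13440 x^4 - 13440 x^2 + 1680.

H_8(x); series = 256 x^8 - 3584 x^6 + 13440 x^4 - 13440 x^2 + 1680


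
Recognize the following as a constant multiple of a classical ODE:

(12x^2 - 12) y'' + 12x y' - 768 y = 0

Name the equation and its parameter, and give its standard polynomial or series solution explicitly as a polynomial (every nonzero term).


All three coefficients share the factor -12; dividing through by -12 gives  (1 - x^2) y'' - x y' + 64 y = 0.
This matches the Chebyshev equation (1 - x^2) y'' - x y' + n^2 y = 0 (note the -x y' term, not -2x y') with n^2 = 64, so n = 8; the polynomial solution is T_8(x).
With y = sum_k a_k x^k, matching x^k gives (k+2)(k+1) a_{k+2} = (k^2 - n^2) a_k = (k - 8)(k + 8) a_k. The right side vanishes at k = 8, so the series with the parity of 8 terminates at degree 8.
Standard normalization: leading coefficient of T_n is 2^(n-1), so a_8 = 2^7 = 128. Work downward with a_k = (k+1)(k+2) a_{k+2} / ((k - 8)(k + 8)):
  a_6 = (7)(8)(128) / ((6 - 8)(6 + 8)) = 7168/(-28) = -256
  a_4 = (5)(6)(-256) / ((4 - 8)(4 + 8)) = -7680/(-48) = 160
  a_2 = (3)(4)(160) / ((2 - 8)(2 + 8)) = 1920/(-60) = -32
  a_0 = (1)(2)(-32) / ((0 - 8)(0 + 8)) = -64/(-64) = 1
Hence T_8(x) = 128 x^8 - 256 x^6 + 160 x^4 - 32 x^2 + 1.

T_8(x); series = 128 x^8 - 256 x^6 + 160 x^4 - 32 x^2 + 1


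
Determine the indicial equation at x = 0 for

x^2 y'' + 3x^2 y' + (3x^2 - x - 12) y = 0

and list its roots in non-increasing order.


Divide by x^2 to reach normal form y'' + P_1(x) y' + P_2(x) y = 0 with P_1(x) = 3 and P_2(x) = 3 - 1/x - 12/x^2.
x = 0 is a singular point because the y-coefficient 3 - 1/x - 12/x^2 has a pole at x = 0.
It is a regular singular point because x P_1(x) = p(x) = 3x and x^2 P_2(x) = q(x) = 3x^2 - x - 12 are polynomials, hence analytic at x = 0.
p(0) = 0,  q(0) = -12.
Indicial equation: r(r-1) + p(0) r + q(0) = 0, i.e. r^2 + (p(0) - 1) r + q(0) = 0, i.e. r^2 - 1 r - 12 = 0.
Discriminant: (-1)^2 - 4(-12) = 49, so r = (1 ± 7)/2.
Solving: r_1 = 4, r_2 = -3.

indicial: r^2 - 1 r - 12 = 0; roots r_1 = 4, r_2 = -3


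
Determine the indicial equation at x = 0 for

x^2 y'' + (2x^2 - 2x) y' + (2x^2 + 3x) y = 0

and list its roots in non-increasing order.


Divide by x^2 to reach normal form y'' + P_1(x) y' + P_2(x) y = 0 with P_1(x) = 2 - 2/x and P_2(x) = 2 + 3/x.
x = 0 is a singular point because the y'-coefficient 2 - 2/x has a pole at x = 0 and the y-coefficient 2 + 3/x has a pole at x = 0.
It is a regular singular point because x P_1(x) = p(x) = 2x - 2 and x^2 P_2(x) = q(x) = 2x^2 + 3x are polynomials, hence analytic at x = 0.
p(0) = -2,  q(0) = 0.
Indicial equation: r(r-1) + p(0) r + q(0) = 0, i.e. r^2 + (p(0) - 1) r + q(0) = 0, i.e. r^2 - 3 r = 0.
Discriminant: (-3)^2 - 4(0) = 9, so r = (3 ± 3)/2.
Solving: r_1 = 3, r_2 = 0.

indicial: r^2 - 3 r = 0; roots r_1 = 3, r_2 = 0


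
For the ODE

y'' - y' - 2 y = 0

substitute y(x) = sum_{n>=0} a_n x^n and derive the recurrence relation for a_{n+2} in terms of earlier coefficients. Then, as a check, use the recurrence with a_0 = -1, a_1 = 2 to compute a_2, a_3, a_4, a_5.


Substitute y = sum_n a_n x^n.
y''(x) has coefficient (n+2)(n+1) a_{n+2} at x^n;
-y'(x) has coefficient -(n+1) a_{n+1} at x^n;
-2 y(x) has coefficient -2 a_n at x^n.
Matching x^n: (n+2)(n+1) a_{n+2} - (n+1) a_{n+1} - 2 a_n = 0.
Thus a_{n+2} = [(n+1) a_{n+1} + 2 a_n] / ((n+1)(n+2)).

Check with a_0 = -1, a_1 = 2 (apply the recurrence for n = 0, 1, 2, 3): a_0 = -1, a_1 = 2, a_2 = 0, a_3 = 2/3, a_4 = 1/6, a_5 = 1/10.

a_(n+2) = [(n+1) a_(n+1) + 2 a_n] / ((n+1)(n+2)); check: a_0 = -1, a_1 = 2, a_2 = 0, a_3 = 2/3, a_4 = 1/6, a_5 = 1/10


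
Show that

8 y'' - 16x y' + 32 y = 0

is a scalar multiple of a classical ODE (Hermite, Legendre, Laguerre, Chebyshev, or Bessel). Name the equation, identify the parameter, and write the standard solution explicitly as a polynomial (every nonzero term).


All three coefficients share the factor 8; dividing through by 8 gives  y'' - 2x y' + 4 y = 0.
This matches the Hermite equation y'' - 2x y' + 2n y = 0 with 2n = 4, so n = 2; the polynomial solution is H_2(x).
With y = sum_k a_k x^k, matching x^k gives (k+2)(k+1) a_{k+2} = 2(k - n) a_k = 2(k - 2) a_k. The right side vanishes at k = 2, so the series with the parity of 2 terminates at degree 2.
Standard normalization: leading coefficient of H_n is 2^n, so a_2 = 2^2 = 4. Work downward with a_k = (k+1)(k+2) a_{k+2} / (2(k - n)):
  a_0 = (1)(2)(4) / (2(0 - 2)) = 8/(-4) = -2
Hence H_2(x) = 4 x^2 - 2.

H_2(x); series = 4 x^2 - 2


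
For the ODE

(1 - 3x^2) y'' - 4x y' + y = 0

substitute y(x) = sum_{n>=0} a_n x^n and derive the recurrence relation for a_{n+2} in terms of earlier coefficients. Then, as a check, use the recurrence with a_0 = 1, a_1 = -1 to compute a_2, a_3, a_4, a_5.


Substitute y = sum_n a_n x^n.
(1 - 3 x^2) y'' contributes (n+2)(n+1) a_{n+2} - 3 n(n-1) a_n at x^n.
-4 x y'(x) contributes -4 n a_n at x^n.
y(x) contributes 1 a_n at x^n.
Matching x^n: (n+2)(n+1) a_{n+2} + (-3 n(n-1) - 4 n + 1) a_n = 0.
Thus a_{n+2} = (3 n(n-1) + 4 n - 1) / ((n+1)(n+2)) * a_n.

Check with a_0 = 1, a_1 = -1 (apply the recurrence for n = 0, 1, 2, 3): a_0 = 1, a_1 = -1, a_2 = -1/2, a_3 = -1/2, a_4 = -13/24, a_5 = -29/40.

a_(n+2) = (3 n(n-1) + 4 n - 1) / ((n+1)(n+2)) * a_n; check: a_0 = 1, a_1 = -1, a_2 = -1/2, a_3 = -1/2, a_4 = -13/24, a_5 = -29/40


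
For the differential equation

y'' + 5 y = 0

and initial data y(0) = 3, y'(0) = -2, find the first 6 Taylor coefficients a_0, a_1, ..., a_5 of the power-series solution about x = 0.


Ansatz: y(x) = sum_{n>=0} a_n x^n, so y'(x) = sum_{n>=1} n a_n x^(n-1) and y''(x) = sum_{n>=2} n(n-1) a_n x^(n-2).
Substitute into P(x) y'' + Q(x) y' + R(x) y = 0 with P(x) = 1, Q(x) = 0, R(x) = 5, and match powers of x.
Initial conditions: a_0 = 3, a_1 = -2.
Setting the coefficient of each power of x to zero and solving order by order (substituting the coefficients already found):
  x^0: 2 a_2 + 5 a_0 = 0  ->  2 a_2 = -5 a_0 = -15  ->  a_2 = -15/2
  x^1: 6 a_3 + 5 a_1 = 0  ->  6 a_3 = -5 a_1 = 10  ->  a_3 = 5/3
  x^2: 12 a_4 + 5 a_2 = 0  ->  12 a_4 = -5 a_2 = 75/2  ->  a_4 = 25/8
  x^3: 20 a_5 + 5 a_3 = 0  ->  20 a_5 = -5 a_3 = -25/3  ->  a_5 = -5/12
Truncated series: y(x) = 3 - 2 x - (15/2) x^2 + (5/3) x^3 + (25/8) x^4 - (5/12) x^5 + O(x^6).

a_0 = 3; a_1 = -2; a_2 = -15/2; a_3 = 5/3; a_4 = 25/8; a_5 = -5/12


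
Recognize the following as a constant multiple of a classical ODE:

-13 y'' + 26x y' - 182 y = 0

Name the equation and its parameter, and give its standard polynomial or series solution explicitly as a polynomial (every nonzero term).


All three coefficients share the factor -13; dividing through by -13 gives  y'' - 2x y' + 14 y = 0.
This matches the Hermite equation y'' - 2x y' + 2n y = 0 with 2n = 14, so n = 7; the polynomial solution is H_7(x).
With y = sum_k a_k x^k, matching x^k gives (k+2)(k+1) a_{k+2} = 2(k - n) a_k = 2(k - 7) a_k. The right side vanishes at k = 7, so the series with the parity of 7 terminates at degree 7.
Standard normalization: leading coefficient of H_n is 2^n, so a_7 = 2^7 = 128. Work downward with a_k = (k+1)(k+2) a_{k+2} / (2(k - n)):
  a_5 = (6)(7)(128) / (2(5 - 7)) = 5376/(-4) = -1344
  a_3 = (4)(5)(-1344) / (2(3 - 7)) = -26880/(-8) = 3360
  a_1 = (2)(3)(3360) / (2(1 - 7)) = 20160/(-12) = -1680
Hence H_7(x) = 128 x^7 - 1344 x^5 + 3360 x^3 - 1680 x.

H_7(x); series = 128 x^7 - 1344 x^5 + 3360 x^3 - 1680 x


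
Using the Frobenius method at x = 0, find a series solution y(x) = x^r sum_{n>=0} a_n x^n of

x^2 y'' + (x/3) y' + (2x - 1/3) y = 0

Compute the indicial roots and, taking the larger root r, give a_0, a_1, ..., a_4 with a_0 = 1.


Write in Frobenius form y'' + (p(x)/x) y' + (q(x)/x^2) y = 0:
  p(x) = 1/3,  q(x) = 2x - 1/3.
Indicial equation: r(r-1) + (1/3) r + (-1/3) = 0 -> roots r_1 = 1, r_2 = -1/3.
Take r = r_1 = 1. Let y(x) = x^r sum_{n>=0} a_n x^n with a_0 = 1.
Substitute y = x^r sum a_n x^n and match x^{r+n}. The recurrence is
  D(n) a_n + 2 a_{n-1} = 0,  where D(n) = (r+n)(r+n-1) + (1/3)(r+n) + (-1/3).
  a_n = -2 / D(n) * a_{n-1}.
Since the indicial polynomial factors as (r - r_1)(r - r_2), D(n) = (r_1 + n - r_1)(r_1 + n - r_2) = n(n + 4/3).
Evaluating step by step (a_0 = 1):
  n = 1: D(1) = 1(1 + 4/3) = 7/3; numerator = -2(1) = -2; a_1 = (-2)/(7/3) = -6/7
  n = 2: D(2) = 2(2 + 4/3) = 20/3; numerator = -2(-6/7) = 12/7; a_2 = (12/7)/(20/3) = 9/35
  n = 3: D(3) = 3(3 + 4/3) = 13; numerator = -2(9/35) = -18/35; a_3 = (-18/35)/(13) = -18/455
  n = 4: D(4) = 4(4 + 4/3) = 64/3; numerator = -2(-18/455) = 36/455; a_4 = (36/455)/(64/3) = 27/7280

r = 1; a_0 = 1; a_1 = -6/7; a_2 = 9/35; a_3 = -18/455; a_4 = 27/7280


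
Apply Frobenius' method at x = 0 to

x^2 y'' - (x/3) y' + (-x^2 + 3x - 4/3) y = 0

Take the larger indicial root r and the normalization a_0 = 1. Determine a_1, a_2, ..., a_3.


Write in Frobenius form y'' + (p(x)/x) y' + (q(x)/x^2) y = 0:
  p(x) = -1/3,  q(x) = -x^2 + 3x - 4/3.
Indicial equation: r(r-1) + (-1/3) r + (-4/3) = 0 -> roots r_1 = 2, r_2 = -2/3.
Take r = r_1 = 2. Let y(x) = x^r sum_{n>=0} a_n x^n with a_0 = 1.
Substitute y = x^r sum a_n x^n and match x^{r+n}. The recurrence is
  D(n) a_n + 3 a_{n-1} - 1 a_{n-2} = 0,  where D(n) = (r+n)(r+n-1) + (-1/3)(r+n) + (-4/3).
  a_n = [-3 a_{n-1} + 1 a_{n-2}] / D(n).
Since the indicial polynomial factors as (r - r_1)(r - r_2), D(n) = (r_1 + n - r_1)(r_1 + n - r_2) = n(n + 8/3).
Evaluating step by step (a_0 = 1):
  n = 1: D(1) = 1(1 + 8/3) = 11/3; numerator = -3(1) = -3; a_1 = (-3)/(11/3) = -9/11
  n = 2: D(2) = 2(2 + 8/3) = 28/3; numerator = -3(-9/11) + 1(1) = 38/11; a_2 = (38/11)/(28/3) = 57/154
  n = 3: D(3) = 3(3 + 8/3) = 17; numerator = -3(57/154) + 1(-9/11) = -27/14; a_3 = (-27/14)/(17) = -27/238

r = 2; a_0 = 1; a_1 = -9/11; a_2 = 57/154; a_3 = -27/238


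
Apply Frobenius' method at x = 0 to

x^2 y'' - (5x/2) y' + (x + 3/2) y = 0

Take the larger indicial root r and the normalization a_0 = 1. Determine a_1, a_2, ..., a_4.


Write in Frobenius form y'' + (p(x)/x) y' + (q(x)/x^2) y = 0:
  p(x) = -5/2,  q(x) = x + 3/2.
Indicial equation: r(r-1) + (-5/2) r + (3/2) = 0 -> roots r_1 = 3, r_2 = 1/2.
Take r = r_1 = 3. Let y(x) = x^r sum_{n>=0} a_n x^n with a_0 = 1.
Substitute y = x^r sum a_n x^n and match x^{r+n}. The recurrence is
  D(n) a_n + 1 a_{n-1} = 0,  where D(n) = (r+n)(r+n-1) + (-5/2)(r+n) + (3/2).
  a_n = -1 / D(n) * a_{n-1}.
Since the indicial polynomial factors as (r - r_1)(r - r_2), D(n) = (r_1 + n - r_1)(r_1 + n - r_2) = n(n + 5/2).
Evaluating step by step (a_0 = 1):
  n = 1: D(1) = 1(1 + 5/2) = 7/2; numerator = -1(1) = -1; a_1 = (-1)/(7/2) = -2/7
  n = 2: D(2) = 2(2 + 5/2) = 9; numerator = -1(-2/7) = 2/7; a_2 = (2/7)/(9) = 2/63
  n = 3: D(3) = 3(3 + 5/2) = 33/2; numerator = -1(2/63) = -2/63; a_3 = (-2/63)/(33/2) = -4/2079
  n = 4: D(4) = 4(4 + 5/2) = 26; numerator = -1(-4/2079) = 4/2079; a_4 = (4/2079)/(26) = 2/27027

r = 3; a_0 = 1; a_1 = -2/7; a_2 = 2/63; a_3 = -4/2079; a_4 = 2/27027


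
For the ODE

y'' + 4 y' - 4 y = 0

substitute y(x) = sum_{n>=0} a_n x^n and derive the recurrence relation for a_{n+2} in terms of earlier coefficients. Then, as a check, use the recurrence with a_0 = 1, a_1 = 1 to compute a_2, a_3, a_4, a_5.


Substitute y = sum_n a_n x^n.
y''(x) has coefficient (n+2)(n+1) a_{n+2} at x^n;
4 y'(x) has coefficient 4 (n+1) a_{n+1} at x^n;
-4 y(x) has coefficient -4 a_n at x^n.
Matching x^n: (n+2)(n+1) a_{n+2} + 4 (n+1) a_{n+1} - 4 a_n = 0.
Thus a_{n+2} = [-4 (n+1) a_{n+1} + 4 a_n] / ((n+1)(n+2)).

Check with a_0 = 1, a_1 = 1 (apply the recurrence for n = 0, 1, 2, 3): a_0 = 1, a_1 = 1, a_2 = 0, a_3 = 2/3, a_4 = -2/3, a_5 = 2/3.

a_(n+2) = [-4 (n+1) a_(n+1) + 4 a_n] / ((n+1)(n+2)); check: a_0 = 1, a_1 = 1, a_2 = 0, a_3 = 2/3, a_4 = -2/3, a_5 = 2/3


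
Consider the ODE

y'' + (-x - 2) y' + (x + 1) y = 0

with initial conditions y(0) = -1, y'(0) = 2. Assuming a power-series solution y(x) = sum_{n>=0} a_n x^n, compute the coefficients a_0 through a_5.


Ansatz: y(x) = sum_{n>=0} a_n x^n, so y'(x) = sum_{n>=1} n a_n x^(n-1) and y''(x) = sum_{n>=2} n(n-1) a_n x^(n-2).
Substitute into P(x) y'' + Q(x) y' + R(x) y = 0 with P(x) = 1, Q(x) = -x - 2, R(x) = x + 1, and match powers of x.
Initial conditions: a_0 = -1, a_1 = 2.
Setting the coefficient of each power of x to zero and solving order by order (substituting the coefficients already found):
  x^0: 2 a_2 - 2 a_1 + a_0 = 0  ->  2 a_2 = 2 a_1 - a_0 = 5  ->  a_2 = 5/2
  x^1: 6 a_3 - 4 a_2 + a_0 = 0  ->  6 a_3 = 4 a_2 - a_0 = 11  ->  a_3 = 11/6
  x^2: 12 a_4 - 6 a_3 - a_2 + a_1 = 0  ->  12 a_4 = 6 a_3 + a_2 - a_1 = 23/2  ->  a_4 = 23/24
  x^3: 20 a_5 - 8 a_4 - 2 a_3 + a_2 = 0  ->  20 a_5 = 8 a_4 + 2 a_3 - a_2 = 53/6  ->  a_5 = 53/120
Truncated series: y(x) = -1 + 2 x + (5/2) x^2 + (11/6) x^3 + (23/24) x^4 + (53/120) x^5 + O(x^6).

a_0 = -1; a_1 = 2; a_2 = 5/2; a_3 = 11/6; a_4 = 23/24; a_5 = 53/120


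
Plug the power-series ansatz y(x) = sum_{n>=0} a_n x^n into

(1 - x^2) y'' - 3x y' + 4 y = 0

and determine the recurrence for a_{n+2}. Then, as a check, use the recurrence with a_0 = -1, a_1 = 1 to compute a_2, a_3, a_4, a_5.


Substitute y = sum_n a_n x^n.
(1 - 1 x^2) y'' contributes (n+2)(n+1) a_{n+2} - n(n-1) a_n at x^n.
-3 x y'(x) contributes -3 n a_n at x^n.
4 y(x) contributes 4 a_n at x^n.
Matching x^n: (n+2)(n+1) a_{n+2} + (-n(n-1) - 3 n + 4) a_n = 0.
Thus a_{n+2} = (n(n-1) + 3 n - 4) / ((n+1)(n+2)) * a_n.

Check with a_0 = -1, a_1 = 1 (apply the recurrence for n = 0, 1, 2, 3): a_0 = -1, a_1 = 1, a_2 = 2, a_3 = -1/6, a_4 = 2/3, a_5 = -11/120.

a_(n+2) = (n(n-1) + 3 n - 4) / ((n+1)(n+2)) * a_n; check: a_0 = -1, a_1 = 1, a_2 = 2, a_3 = -1/6, a_4 = 2/3, a_5 = -11/120


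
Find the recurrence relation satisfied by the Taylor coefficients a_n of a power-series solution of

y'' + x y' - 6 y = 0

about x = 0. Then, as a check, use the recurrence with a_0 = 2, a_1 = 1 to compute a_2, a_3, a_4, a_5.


Substitute y = sum_n a_n x^n.
y''(x) has coefficient (n+2)(n+1) a_{n+2} at x^n;
x y'(x) has coefficient n a_n at x^n (shift);
-6 y(x) has coefficient -6 a_n at x^n.
Matching x^n: (n+2)(n+1) a_{n+2} + (n - 6) a_n = 0.
Thus a_{n+2} = (-n + 6) / ((n+1)(n+2)) * a_n.

Check with a_0 = 2, a_1 = 1 (apply the recurrence for n = 0, 1, 2, 3): a_0 = 2, a_1 = 1, a_2 = 6, a_3 = 5/6, a_4 = 2, a_5 = 1/8.

a_(n+2) = (-n + 6) / ((n+1)(n+2)) * a_n; check: a_0 = 2, a_1 = 1, a_2 = 6, a_3 = 5/6, a_4 = 2, a_5 = 1/8


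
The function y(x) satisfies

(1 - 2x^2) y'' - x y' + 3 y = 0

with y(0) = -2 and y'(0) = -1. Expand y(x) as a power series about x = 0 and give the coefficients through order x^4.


Ansatz: y(x) = sum_{n>=0} a_n x^n, so y'(x) = sum_{n>=1} n a_n x^(n-1) and y''(x) = sum_{n>=2} n(n-1) a_n x^(n-2).
Substitute into P(x) y'' + Q(x) y' + R(x) y = 0 with P(x) = 1 - 2x^2, Q(x) = -x, R(x) = 3, and match powers of x.
Initial conditions: a_0 = -2, a_1 = -1.
Setting the coefficient of each power of x to zero and solving order by order (substituting the coefficients already found):
  x^0: 2 a_2 + 3 a_0 = 0  ->  2 a_2 = -3 a_0 = 6  ->  a_2 = 3
  x^1: 6 a_3 + 2 a_1 = 0  ->  6 a_3 = -2 a_1 = 2  ->  a_3 = 1/3
  x^2: 12 a_4 - 3 a_2 = 0  ->  12 a_4 = 3 a_2 = 9  ->  a_4 = 3/4
Truncated series: y(x) = -2 - x + 3 x^2 + (1/3) x^3 + (3/4) x^4 + O(x^5).

a_0 = -2; a_1 = -1; a_2 = 3; a_3 = 1/3; a_4 = 3/4
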